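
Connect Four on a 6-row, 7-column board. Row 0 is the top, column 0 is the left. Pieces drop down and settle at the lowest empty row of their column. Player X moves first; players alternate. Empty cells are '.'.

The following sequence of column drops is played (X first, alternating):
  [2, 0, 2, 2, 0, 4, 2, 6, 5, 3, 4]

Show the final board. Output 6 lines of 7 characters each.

Move 1: X drops in col 2, lands at row 5
Move 2: O drops in col 0, lands at row 5
Move 3: X drops in col 2, lands at row 4
Move 4: O drops in col 2, lands at row 3
Move 5: X drops in col 0, lands at row 4
Move 6: O drops in col 4, lands at row 5
Move 7: X drops in col 2, lands at row 2
Move 8: O drops in col 6, lands at row 5
Move 9: X drops in col 5, lands at row 5
Move 10: O drops in col 3, lands at row 5
Move 11: X drops in col 4, lands at row 4

Answer: .......
.......
..X....
..O....
X.X.X..
O.XOOXO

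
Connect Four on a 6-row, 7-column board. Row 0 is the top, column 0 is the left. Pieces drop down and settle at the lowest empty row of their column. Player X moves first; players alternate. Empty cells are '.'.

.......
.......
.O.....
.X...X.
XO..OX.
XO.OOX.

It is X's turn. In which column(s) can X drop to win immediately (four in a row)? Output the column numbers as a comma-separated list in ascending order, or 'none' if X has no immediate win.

Answer: 5

Derivation:
col 0: drop X → no win
col 1: drop X → no win
col 2: drop X → no win
col 3: drop X → no win
col 4: drop X → no win
col 5: drop X → WIN!
col 6: drop X → no win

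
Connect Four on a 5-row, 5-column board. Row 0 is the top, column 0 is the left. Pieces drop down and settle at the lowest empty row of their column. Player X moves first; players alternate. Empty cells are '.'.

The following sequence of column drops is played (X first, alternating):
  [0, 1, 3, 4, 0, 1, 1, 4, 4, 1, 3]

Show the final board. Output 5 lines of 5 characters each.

Move 1: X drops in col 0, lands at row 4
Move 2: O drops in col 1, lands at row 4
Move 3: X drops in col 3, lands at row 4
Move 4: O drops in col 4, lands at row 4
Move 5: X drops in col 0, lands at row 3
Move 6: O drops in col 1, lands at row 3
Move 7: X drops in col 1, lands at row 2
Move 8: O drops in col 4, lands at row 3
Move 9: X drops in col 4, lands at row 2
Move 10: O drops in col 1, lands at row 1
Move 11: X drops in col 3, lands at row 3

Answer: .....
.O...
.X..X
XO.XO
XO.XO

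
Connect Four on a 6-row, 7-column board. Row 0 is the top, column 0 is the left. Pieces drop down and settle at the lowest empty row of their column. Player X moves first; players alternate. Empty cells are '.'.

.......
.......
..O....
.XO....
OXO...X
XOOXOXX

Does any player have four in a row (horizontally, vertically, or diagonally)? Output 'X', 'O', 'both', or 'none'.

O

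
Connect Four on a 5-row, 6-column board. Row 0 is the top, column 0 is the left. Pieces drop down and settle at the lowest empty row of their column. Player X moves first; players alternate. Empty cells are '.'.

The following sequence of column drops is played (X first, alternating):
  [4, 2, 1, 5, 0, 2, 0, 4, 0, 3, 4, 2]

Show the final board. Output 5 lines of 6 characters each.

Answer: ......
......
X.O.X.
X.O.O.
XXOOXO

Derivation:
Move 1: X drops in col 4, lands at row 4
Move 2: O drops in col 2, lands at row 4
Move 3: X drops in col 1, lands at row 4
Move 4: O drops in col 5, lands at row 4
Move 5: X drops in col 0, lands at row 4
Move 6: O drops in col 2, lands at row 3
Move 7: X drops in col 0, lands at row 3
Move 8: O drops in col 4, lands at row 3
Move 9: X drops in col 0, lands at row 2
Move 10: O drops in col 3, lands at row 4
Move 11: X drops in col 4, lands at row 2
Move 12: O drops in col 2, lands at row 2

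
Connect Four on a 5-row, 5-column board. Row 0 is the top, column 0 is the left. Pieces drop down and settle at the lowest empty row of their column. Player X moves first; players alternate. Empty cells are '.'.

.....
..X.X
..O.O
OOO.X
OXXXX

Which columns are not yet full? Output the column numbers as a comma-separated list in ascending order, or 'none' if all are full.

Answer: 0,1,2,3,4

Derivation:
col 0: top cell = '.' → open
col 1: top cell = '.' → open
col 2: top cell = '.' → open
col 3: top cell = '.' → open
col 4: top cell = '.' → open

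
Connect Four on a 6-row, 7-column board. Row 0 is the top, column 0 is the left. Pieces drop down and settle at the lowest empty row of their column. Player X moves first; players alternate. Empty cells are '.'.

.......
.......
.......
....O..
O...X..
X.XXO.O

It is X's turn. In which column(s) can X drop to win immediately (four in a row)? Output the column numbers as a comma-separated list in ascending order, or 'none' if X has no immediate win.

col 0: drop X → no win
col 1: drop X → WIN!
col 2: drop X → no win
col 3: drop X → no win
col 4: drop X → no win
col 5: drop X → no win
col 6: drop X → no win

Answer: 1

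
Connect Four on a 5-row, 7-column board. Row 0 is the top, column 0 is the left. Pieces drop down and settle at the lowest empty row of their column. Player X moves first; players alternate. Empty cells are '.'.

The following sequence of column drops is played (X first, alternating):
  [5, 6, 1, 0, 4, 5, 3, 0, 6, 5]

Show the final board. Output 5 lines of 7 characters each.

Move 1: X drops in col 5, lands at row 4
Move 2: O drops in col 6, lands at row 4
Move 3: X drops in col 1, lands at row 4
Move 4: O drops in col 0, lands at row 4
Move 5: X drops in col 4, lands at row 4
Move 6: O drops in col 5, lands at row 3
Move 7: X drops in col 3, lands at row 4
Move 8: O drops in col 0, lands at row 3
Move 9: X drops in col 6, lands at row 3
Move 10: O drops in col 5, lands at row 2

Answer: .......
.......
.....O.
O....OX
OX.XXXO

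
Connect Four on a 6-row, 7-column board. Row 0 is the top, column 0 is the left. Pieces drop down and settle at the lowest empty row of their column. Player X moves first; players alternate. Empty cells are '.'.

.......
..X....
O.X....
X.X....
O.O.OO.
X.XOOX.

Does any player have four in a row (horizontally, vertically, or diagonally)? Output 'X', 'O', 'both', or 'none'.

none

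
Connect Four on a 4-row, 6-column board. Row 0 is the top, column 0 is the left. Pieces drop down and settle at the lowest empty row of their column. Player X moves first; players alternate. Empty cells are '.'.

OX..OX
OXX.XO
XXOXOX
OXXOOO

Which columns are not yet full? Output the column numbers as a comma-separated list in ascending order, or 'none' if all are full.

Answer: 2,3

Derivation:
col 0: top cell = 'O' → FULL
col 1: top cell = 'X' → FULL
col 2: top cell = '.' → open
col 3: top cell = '.' → open
col 4: top cell = 'O' → FULL
col 5: top cell = 'X' → FULL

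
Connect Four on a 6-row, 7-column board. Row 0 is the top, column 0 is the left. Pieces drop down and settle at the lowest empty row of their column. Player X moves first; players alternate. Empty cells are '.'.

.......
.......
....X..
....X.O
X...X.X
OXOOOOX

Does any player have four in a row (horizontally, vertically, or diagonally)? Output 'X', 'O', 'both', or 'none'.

O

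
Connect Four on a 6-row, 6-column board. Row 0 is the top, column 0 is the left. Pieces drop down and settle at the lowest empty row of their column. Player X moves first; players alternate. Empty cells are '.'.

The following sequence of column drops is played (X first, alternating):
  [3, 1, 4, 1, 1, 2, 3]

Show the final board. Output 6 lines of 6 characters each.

Move 1: X drops in col 3, lands at row 5
Move 2: O drops in col 1, lands at row 5
Move 3: X drops in col 4, lands at row 5
Move 4: O drops in col 1, lands at row 4
Move 5: X drops in col 1, lands at row 3
Move 6: O drops in col 2, lands at row 5
Move 7: X drops in col 3, lands at row 4

Answer: ......
......
......
.X....
.O.X..
.OOXX.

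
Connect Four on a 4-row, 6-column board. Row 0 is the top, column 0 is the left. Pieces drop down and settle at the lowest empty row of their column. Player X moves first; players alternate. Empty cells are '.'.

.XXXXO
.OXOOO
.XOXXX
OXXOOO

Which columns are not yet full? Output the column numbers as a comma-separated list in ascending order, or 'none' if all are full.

Answer: 0

Derivation:
col 0: top cell = '.' → open
col 1: top cell = 'X' → FULL
col 2: top cell = 'X' → FULL
col 3: top cell = 'X' → FULL
col 4: top cell = 'X' → FULL
col 5: top cell = 'O' → FULL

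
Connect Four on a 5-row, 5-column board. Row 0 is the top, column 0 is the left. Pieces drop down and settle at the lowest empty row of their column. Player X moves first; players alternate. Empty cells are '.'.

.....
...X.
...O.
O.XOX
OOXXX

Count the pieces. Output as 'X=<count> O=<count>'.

X=6 O=5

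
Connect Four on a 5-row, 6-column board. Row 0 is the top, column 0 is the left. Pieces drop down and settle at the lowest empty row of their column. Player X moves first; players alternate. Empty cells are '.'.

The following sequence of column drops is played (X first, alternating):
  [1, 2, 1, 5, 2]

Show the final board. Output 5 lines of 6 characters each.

Answer: ......
......
......
.XX...
.XO..O

Derivation:
Move 1: X drops in col 1, lands at row 4
Move 2: O drops in col 2, lands at row 4
Move 3: X drops in col 1, lands at row 3
Move 4: O drops in col 5, lands at row 4
Move 5: X drops in col 2, lands at row 3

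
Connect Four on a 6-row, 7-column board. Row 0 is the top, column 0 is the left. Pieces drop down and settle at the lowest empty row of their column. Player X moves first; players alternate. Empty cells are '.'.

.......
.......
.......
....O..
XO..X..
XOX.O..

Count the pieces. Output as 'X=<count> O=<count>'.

X=4 O=4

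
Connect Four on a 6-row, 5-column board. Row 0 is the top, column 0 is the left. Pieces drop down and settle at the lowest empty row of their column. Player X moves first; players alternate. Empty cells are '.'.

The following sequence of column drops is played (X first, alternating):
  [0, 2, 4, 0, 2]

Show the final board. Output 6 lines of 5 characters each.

Move 1: X drops in col 0, lands at row 5
Move 2: O drops in col 2, lands at row 5
Move 3: X drops in col 4, lands at row 5
Move 4: O drops in col 0, lands at row 4
Move 5: X drops in col 2, lands at row 4

Answer: .....
.....
.....
.....
O.X..
X.O.X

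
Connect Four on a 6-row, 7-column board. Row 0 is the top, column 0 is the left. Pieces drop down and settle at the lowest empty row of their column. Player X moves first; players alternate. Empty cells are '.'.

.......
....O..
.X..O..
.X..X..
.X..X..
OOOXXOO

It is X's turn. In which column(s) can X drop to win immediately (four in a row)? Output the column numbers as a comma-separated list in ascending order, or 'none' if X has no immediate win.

col 0: drop X → no win
col 1: drop X → WIN!
col 2: drop X → no win
col 3: drop X → no win
col 4: drop X → no win
col 5: drop X → no win
col 6: drop X → no win

Answer: 1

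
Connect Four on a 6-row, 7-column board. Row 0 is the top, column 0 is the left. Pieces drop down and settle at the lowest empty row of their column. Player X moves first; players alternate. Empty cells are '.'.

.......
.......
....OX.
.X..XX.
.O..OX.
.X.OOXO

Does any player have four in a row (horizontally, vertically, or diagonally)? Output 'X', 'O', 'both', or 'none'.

X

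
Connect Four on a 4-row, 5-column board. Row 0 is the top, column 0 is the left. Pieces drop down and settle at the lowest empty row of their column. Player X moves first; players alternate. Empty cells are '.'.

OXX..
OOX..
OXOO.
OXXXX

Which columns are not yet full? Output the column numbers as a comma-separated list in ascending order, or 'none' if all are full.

col 0: top cell = 'O' → FULL
col 1: top cell = 'X' → FULL
col 2: top cell = 'X' → FULL
col 3: top cell = '.' → open
col 4: top cell = '.' → open

Answer: 3,4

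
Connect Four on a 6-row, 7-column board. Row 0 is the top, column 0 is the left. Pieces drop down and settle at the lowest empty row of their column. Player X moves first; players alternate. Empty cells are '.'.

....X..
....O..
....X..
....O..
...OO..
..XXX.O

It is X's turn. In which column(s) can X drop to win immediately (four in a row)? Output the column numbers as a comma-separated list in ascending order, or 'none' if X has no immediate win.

col 0: drop X → no win
col 1: drop X → WIN!
col 2: drop X → no win
col 3: drop X → no win
col 5: drop X → WIN!
col 6: drop X → no win

Answer: 1,5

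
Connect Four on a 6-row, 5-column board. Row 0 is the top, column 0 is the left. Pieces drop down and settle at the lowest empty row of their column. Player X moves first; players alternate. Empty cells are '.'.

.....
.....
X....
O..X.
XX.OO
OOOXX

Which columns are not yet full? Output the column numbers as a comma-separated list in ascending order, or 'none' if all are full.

col 0: top cell = '.' → open
col 1: top cell = '.' → open
col 2: top cell = '.' → open
col 3: top cell = '.' → open
col 4: top cell = '.' → open

Answer: 0,1,2,3,4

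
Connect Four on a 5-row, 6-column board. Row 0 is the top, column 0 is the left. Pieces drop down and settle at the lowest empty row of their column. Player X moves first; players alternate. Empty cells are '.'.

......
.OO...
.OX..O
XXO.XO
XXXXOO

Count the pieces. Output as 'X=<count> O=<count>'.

X=8 O=8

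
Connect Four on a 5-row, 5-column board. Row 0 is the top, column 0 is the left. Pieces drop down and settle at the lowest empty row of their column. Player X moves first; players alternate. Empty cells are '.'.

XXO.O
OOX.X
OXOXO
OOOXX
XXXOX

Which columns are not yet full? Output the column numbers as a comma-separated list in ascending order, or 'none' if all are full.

col 0: top cell = 'X' → FULL
col 1: top cell = 'X' → FULL
col 2: top cell = 'O' → FULL
col 3: top cell = '.' → open
col 4: top cell = 'O' → FULL

Answer: 3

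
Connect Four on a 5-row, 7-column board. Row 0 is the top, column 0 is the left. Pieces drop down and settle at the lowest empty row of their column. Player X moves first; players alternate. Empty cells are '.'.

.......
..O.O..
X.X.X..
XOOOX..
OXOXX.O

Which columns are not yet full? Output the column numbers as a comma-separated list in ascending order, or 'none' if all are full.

Answer: 0,1,2,3,4,5,6

Derivation:
col 0: top cell = '.' → open
col 1: top cell = '.' → open
col 2: top cell = '.' → open
col 3: top cell = '.' → open
col 4: top cell = '.' → open
col 5: top cell = '.' → open
col 6: top cell = '.' → open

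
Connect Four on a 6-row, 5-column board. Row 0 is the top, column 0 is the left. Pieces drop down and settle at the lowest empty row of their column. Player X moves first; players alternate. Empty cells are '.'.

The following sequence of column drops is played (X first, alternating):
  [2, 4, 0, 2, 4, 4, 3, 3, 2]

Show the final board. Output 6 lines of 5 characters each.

Answer: .....
.....
.....
..X.O
..OOX
X.XXO

Derivation:
Move 1: X drops in col 2, lands at row 5
Move 2: O drops in col 4, lands at row 5
Move 3: X drops in col 0, lands at row 5
Move 4: O drops in col 2, lands at row 4
Move 5: X drops in col 4, lands at row 4
Move 6: O drops in col 4, lands at row 3
Move 7: X drops in col 3, lands at row 5
Move 8: O drops in col 3, lands at row 4
Move 9: X drops in col 2, lands at row 3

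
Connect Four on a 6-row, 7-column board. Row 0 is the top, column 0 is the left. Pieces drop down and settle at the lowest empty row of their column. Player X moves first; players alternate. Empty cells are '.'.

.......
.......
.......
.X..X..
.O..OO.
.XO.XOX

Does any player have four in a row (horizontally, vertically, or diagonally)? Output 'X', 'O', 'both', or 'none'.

none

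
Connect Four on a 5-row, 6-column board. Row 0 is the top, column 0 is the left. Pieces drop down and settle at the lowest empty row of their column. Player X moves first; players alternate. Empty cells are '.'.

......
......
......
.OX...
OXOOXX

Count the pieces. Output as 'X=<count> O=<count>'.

X=4 O=4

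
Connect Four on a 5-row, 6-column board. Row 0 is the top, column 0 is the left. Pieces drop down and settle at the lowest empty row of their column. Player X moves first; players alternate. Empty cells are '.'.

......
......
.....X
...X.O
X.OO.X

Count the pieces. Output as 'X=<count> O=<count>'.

X=4 O=3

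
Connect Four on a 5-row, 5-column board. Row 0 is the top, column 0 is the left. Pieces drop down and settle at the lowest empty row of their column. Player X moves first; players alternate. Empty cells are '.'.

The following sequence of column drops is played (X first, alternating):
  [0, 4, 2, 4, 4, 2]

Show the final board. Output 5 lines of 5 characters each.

Answer: .....
.....
....X
..O.O
X.X.O

Derivation:
Move 1: X drops in col 0, lands at row 4
Move 2: O drops in col 4, lands at row 4
Move 3: X drops in col 2, lands at row 4
Move 4: O drops in col 4, lands at row 3
Move 5: X drops in col 4, lands at row 2
Move 6: O drops in col 2, lands at row 3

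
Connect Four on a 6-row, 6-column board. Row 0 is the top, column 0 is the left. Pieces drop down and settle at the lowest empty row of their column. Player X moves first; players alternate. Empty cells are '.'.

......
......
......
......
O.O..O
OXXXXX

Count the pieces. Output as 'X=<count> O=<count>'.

X=5 O=4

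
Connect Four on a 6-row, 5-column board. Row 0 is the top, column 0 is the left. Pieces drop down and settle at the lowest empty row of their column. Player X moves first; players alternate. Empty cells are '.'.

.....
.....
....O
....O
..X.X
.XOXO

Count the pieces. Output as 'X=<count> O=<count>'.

X=4 O=4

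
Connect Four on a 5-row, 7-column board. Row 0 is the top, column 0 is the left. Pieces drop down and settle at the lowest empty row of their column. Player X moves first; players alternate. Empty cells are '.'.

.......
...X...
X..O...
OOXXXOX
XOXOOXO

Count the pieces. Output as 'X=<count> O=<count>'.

X=9 O=8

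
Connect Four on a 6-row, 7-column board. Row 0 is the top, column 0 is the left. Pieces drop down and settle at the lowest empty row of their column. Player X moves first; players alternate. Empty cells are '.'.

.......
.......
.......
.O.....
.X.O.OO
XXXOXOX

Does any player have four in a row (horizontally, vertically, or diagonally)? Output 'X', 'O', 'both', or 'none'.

none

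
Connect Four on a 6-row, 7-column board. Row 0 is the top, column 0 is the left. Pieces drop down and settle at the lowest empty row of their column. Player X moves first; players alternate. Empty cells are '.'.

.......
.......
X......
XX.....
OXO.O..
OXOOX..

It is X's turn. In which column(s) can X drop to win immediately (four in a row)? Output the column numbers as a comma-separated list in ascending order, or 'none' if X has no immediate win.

col 0: drop X → no win
col 1: drop X → WIN!
col 2: drop X → no win
col 3: drop X → no win
col 4: drop X → no win
col 5: drop X → no win
col 6: drop X → no win

Answer: 1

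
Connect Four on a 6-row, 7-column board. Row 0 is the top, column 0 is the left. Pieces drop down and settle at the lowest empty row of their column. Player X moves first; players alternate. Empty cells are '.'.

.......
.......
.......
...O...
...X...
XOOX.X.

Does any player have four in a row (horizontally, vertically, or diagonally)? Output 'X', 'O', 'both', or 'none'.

none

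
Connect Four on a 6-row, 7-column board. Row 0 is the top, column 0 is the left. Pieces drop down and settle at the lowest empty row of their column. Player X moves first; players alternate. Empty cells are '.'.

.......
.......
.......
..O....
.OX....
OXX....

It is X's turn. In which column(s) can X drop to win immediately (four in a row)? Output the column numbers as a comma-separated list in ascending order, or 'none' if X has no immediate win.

Answer: none

Derivation:
col 0: drop X → no win
col 1: drop X → no win
col 2: drop X → no win
col 3: drop X → no win
col 4: drop X → no win
col 5: drop X → no win
col 6: drop X → no win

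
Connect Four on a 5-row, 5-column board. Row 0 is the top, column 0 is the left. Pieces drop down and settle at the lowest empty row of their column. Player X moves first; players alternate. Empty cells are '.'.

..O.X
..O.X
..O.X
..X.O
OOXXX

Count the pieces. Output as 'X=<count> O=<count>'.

X=7 O=6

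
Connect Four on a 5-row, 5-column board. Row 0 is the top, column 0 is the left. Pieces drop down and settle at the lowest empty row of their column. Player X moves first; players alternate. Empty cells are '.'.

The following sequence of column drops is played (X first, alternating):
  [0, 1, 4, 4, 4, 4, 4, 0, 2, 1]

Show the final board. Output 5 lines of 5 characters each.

Answer: ....X
....O
....X
OO..O
XOX.X

Derivation:
Move 1: X drops in col 0, lands at row 4
Move 2: O drops in col 1, lands at row 4
Move 3: X drops in col 4, lands at row 4
Move 4: O drops in col 4, lands at row 3
Move 5: X drops in col 4, lands at row 2
Move 6: O drops in col 4, lands at row 1
Move 7: X drops in col 4, lands at row 0
Move 8: O drops in col 0, lands at row 3
Move 9: X drops in col 2, lands at row 4
Move 10: O drops in col 1, lands at row 3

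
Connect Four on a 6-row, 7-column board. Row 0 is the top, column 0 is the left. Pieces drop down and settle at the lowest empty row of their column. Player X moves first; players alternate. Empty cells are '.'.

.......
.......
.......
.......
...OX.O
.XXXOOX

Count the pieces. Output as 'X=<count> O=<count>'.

X=5 O=4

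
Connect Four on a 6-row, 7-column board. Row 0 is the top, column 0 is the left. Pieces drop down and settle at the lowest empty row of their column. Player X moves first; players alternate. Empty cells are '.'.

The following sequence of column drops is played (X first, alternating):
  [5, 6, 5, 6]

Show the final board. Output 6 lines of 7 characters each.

Move 1: X drops in col 5, lands at row 5
Move 2: O drops in col 6, lands at row 5
Move 3: X drops in col 5, lands at row 4
Move 4: O drops in col 6, lands at row 4

Answer: .......
.......
.......
.......
.....XO
.....XO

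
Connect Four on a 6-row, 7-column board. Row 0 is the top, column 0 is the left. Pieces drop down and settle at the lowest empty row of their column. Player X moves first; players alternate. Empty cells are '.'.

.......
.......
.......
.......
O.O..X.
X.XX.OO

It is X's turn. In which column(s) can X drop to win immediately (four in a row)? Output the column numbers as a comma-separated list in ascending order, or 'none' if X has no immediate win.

Answer: 1

Derivation:
col 0: drop X → no win
col 1: drop X → WIN!
col 2: drop X → no win
col 3: drop X → no win
col 4: drop X → no win
col 5: drop X → no win
col 6: drop X → no win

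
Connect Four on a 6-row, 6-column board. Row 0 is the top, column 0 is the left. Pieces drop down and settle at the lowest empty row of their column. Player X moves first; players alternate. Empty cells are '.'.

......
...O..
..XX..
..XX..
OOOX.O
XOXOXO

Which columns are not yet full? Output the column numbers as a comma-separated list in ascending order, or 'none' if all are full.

col 0: top cell = '.' → open
col 1: top cell = '.' → open
col 2: top cell = '.' → open
col 3: top cell = '.' → open
col 4: top cell = '.' → open
col 5: top cell = '.' → open

Answer: 0,1,2,3,4,5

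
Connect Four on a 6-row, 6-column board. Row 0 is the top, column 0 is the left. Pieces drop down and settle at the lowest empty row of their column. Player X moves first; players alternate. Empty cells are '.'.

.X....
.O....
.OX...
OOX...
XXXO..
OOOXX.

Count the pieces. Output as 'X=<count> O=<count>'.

X=8 O=8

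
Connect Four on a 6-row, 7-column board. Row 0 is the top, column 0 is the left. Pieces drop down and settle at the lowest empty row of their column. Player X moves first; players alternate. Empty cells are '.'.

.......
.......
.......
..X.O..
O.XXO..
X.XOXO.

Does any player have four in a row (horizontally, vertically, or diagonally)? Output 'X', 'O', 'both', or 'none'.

none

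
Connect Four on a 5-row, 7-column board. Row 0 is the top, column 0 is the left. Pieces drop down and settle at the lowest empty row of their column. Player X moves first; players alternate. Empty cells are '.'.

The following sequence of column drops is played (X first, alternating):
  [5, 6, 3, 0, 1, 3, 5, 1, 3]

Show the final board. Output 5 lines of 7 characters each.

Move 1: X drops in col 5, lands at row 4
Move 2: O drops in col 6, lands at row 4
Move 3: X drops in col 3, lands at row 4
Move 4: O drops in col 0, lands at row 4
Move 5: X drops in col 1, lands at row 4
Move 6: O drops in col 3, lands at row 3
Move 7: X drops in col 5, lands at row 3
Move 8: O drops in col 1, lands at row 3
Move 9: X drops in col 3, lands at row 2

Answer: .......
.......
...X...
.O.O.X.
OX.X.XO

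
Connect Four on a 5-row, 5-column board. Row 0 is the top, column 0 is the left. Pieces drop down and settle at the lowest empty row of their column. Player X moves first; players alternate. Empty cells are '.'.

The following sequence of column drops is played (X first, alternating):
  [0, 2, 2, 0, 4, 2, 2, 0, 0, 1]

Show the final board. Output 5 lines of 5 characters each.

Move 1: X drops in col 0, lands at row 4
Move 2: O drops in col 2, lands at row 4
Move 3: X drops in col 2, lands at row 3
Move 4: O drops in col 0, lands at row 3
Move 5: X drops in col 4, lands at row 4
Move 6: O drops in col 2, lands at row 2
Move 7: X drops in col 2, lands at row 1
Move 8: O drops in col 0, lands at row 2
Move 9: X drops in col 0, lands at row 1
Move 10: O drops in col 1, lands at row 4

Answer: .....
X.X..
O.O..
O.X..
XOO.X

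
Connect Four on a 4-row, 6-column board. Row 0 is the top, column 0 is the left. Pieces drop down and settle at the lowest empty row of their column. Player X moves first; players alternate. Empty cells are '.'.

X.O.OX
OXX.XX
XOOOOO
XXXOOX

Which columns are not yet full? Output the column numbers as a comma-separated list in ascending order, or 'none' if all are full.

Answer: 1,3

Derivation:
col 0: top cell = 'X' → FULL
col 1: top cell = '.' → open
col 2: top cell = 'O' → FULL
col 3: top cell = '.' → open
col 4: top cell = 'O' → FULL
col 5: top cell = 'X' → FULL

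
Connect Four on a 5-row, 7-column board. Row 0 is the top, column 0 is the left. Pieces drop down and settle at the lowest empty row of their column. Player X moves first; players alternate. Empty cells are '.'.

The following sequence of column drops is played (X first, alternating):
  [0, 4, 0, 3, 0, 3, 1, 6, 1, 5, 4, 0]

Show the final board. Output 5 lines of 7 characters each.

Move 1: X drops in col 0, lands at row 4
Move 2: O drops in col 4, lands at row 4
Move 3: X drops in col 0, lands at row 3
Move 4: O drops in col 3, lands at row 4
Move 5: X drops in col 0, lands at row 2
Move 6: O drops in col 3, lands at row 3
Move 7: X drops in col 1, lands at row 4
Move 8: O drops in col 6, lands at row 4
Move 9: X drops in col 1, lands at row 3
Move 10: O drops in col 5, lands at row 4
Move 11: X drops in col 4, lands at row 3
Move 12: O drops in col 0, lands at row 1

Answer: .......
O......
X......
XX.OX..
XX.OOOO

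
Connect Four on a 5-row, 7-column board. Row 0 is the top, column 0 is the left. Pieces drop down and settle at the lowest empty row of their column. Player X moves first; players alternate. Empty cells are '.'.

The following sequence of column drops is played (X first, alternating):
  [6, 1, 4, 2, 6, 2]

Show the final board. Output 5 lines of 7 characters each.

Move 1: X drops in col 6, lands at row 4
Move 2: O drops in col 1, lands at row 4
Move 3: X drops in col 4, lands at row 4
Move 4: O drops in col 2, lands at row 4
Move 5: X drops in col 6, lands at row 3
Move 6: O drops in col 2, lands at row 3

Answer: .......
.......
.......
..O...X
.OO.X.X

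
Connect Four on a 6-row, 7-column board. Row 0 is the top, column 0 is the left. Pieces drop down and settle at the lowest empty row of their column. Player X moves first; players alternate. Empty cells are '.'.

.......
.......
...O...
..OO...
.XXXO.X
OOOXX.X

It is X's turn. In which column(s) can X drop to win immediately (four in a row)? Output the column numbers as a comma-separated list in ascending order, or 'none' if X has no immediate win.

Answer: 0,5

Derivation:
col 0: drop X → WIN!
col 1: drop X → no win
col 2: drop X → no win
col 3: drop X → no win
col 4: drop X → no win
col 5: drop X → WIN!
col 6: drop X → no win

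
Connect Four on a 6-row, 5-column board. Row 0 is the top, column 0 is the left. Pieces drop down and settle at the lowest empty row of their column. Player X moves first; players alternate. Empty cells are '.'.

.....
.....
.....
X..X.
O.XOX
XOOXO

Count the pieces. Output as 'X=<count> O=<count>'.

X=6 O=5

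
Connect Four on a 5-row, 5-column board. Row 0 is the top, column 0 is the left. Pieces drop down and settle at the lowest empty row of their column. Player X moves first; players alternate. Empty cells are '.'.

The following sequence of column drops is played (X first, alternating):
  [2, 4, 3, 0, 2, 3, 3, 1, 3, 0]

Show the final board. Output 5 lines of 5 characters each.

Move 1: X drops in col 2, lands at row 4
Move 2: O drops in col 4, lands at row 4
Move 3: X drops in col 3, lands at row 4
Move 4: O drops in col 0, lands at row 4
Move 5: X drops in col 2, lands at row 3
Move 6: O drops in col 3, lands at row 3
Move 7: X drops in col 3, lands at row 2
Move 8: O drops in col 1, lands at row 4
Move 9: X drops in col 3, lands at row 1
Move 10: O drops in col 0, lands at row 3

Answer: .....
...X.
...X.
O.XO.
OOXXO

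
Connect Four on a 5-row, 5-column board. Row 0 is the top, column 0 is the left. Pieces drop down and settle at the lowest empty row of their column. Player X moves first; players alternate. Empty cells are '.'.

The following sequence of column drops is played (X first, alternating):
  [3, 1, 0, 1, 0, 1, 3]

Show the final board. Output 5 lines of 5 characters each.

Answer: .....
.....
.O...
XO.X.
XO.X.

Derivation:
Move 1: X drops in col 3, lands at row 4
Move 2: O drops in col 1, lands at row 4
Move 3: X drops in col 0, lands at row 4
Move 4: O drops in col 1, lands at row 3
Move 5: X drops in col 0, lands at row 3
Move 6: O drops in col 1, lands at row 2
Move 7: X drops in col 3, lands at row 3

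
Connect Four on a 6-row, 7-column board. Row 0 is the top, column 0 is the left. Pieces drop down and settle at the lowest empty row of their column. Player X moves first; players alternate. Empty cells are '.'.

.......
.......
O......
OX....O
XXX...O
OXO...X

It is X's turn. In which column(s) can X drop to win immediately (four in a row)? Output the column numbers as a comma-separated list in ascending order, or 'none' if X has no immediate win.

Answer: 1

Derivation:
col 0: drop X → no win
col 1: drop X → WIN!
col 2: drop X → no win
col 3: drop X → no win
col 4: drop X → no win
col 5: drop X → no win
col 6: drop X → no win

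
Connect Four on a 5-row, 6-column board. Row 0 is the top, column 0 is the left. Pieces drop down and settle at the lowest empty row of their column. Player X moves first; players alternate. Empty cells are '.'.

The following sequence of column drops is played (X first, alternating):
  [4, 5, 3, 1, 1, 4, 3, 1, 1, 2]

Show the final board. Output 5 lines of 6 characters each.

Answer: ......
.X....
.O....
.X.XO.
.OOXXO

Derivation:
Move 1: X drops in col 4, lands at row 4
Move 2: O drops in col 5, lands at row 4
Move 3: X drops in col 3, lands at row 4
Move 4: O drops in col 1, lands at row 4
Move 5: X drops in col 1, lands at row 3
Move 6: O drops in col 4, lands at row 3
Move 7: X drops in col 3, lands at row 3
Move 8: O drops in col 1, lands at row 2
Move 9: X drops in col 1, lands at row 1
Move 10: O drops in col 2, lands at row 4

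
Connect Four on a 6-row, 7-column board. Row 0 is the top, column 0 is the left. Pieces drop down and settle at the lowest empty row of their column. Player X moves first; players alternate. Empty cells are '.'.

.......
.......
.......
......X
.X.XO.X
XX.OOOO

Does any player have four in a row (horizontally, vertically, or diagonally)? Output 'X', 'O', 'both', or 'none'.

O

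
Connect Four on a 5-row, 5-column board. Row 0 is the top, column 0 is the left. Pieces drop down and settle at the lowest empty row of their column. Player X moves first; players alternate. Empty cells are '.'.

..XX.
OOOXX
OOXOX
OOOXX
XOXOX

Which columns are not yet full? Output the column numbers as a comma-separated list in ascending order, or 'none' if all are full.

col 0: top cell = '.' → open
col 1: top cell = '.' → open
col 2: top cell = 'X' → FULL
col 3: top cell = 'X' → FULL
col 4: top cell = '.' → open

Answer: 0,1,4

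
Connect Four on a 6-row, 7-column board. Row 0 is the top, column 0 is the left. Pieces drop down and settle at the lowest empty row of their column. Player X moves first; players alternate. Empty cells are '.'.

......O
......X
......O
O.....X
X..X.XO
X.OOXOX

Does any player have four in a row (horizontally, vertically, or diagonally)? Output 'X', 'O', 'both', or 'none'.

none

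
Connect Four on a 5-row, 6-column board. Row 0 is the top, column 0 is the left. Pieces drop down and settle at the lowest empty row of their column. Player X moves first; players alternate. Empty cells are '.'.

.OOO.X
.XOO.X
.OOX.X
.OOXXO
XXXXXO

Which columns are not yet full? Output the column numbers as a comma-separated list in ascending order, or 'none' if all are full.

col 0: top cell = '.' → open
col 1: top cell = 'O' → FULL
col 2: top cell = 'O' → FULL
col 3: top cell = 'O' → FULL
col 4: top cell = '.' → open
col 5: top cell = 'X' → FULL

Answer: 0,4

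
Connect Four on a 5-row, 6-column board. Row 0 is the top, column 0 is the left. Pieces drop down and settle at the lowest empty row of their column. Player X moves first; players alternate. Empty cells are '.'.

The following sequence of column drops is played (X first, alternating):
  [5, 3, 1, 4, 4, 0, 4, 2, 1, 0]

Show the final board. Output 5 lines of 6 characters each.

Answer: ......
......
....X.
OX..X.
OXOOOX

Derivation:
Move 1: X drops in col 5, lands at row 4
Move 2: O drops in col 3, lands at row 4
Move 3: X drops in col 1, lands at row 4
Move 4: O drops in col 4, lands at row 4
Move 5: X drops in col 4, lands at row 3
Move 6: O drops in col 0, lands at row 4
Move 7: X drops in col 4, lands at row 2
Move 8: O drops in col 2, lands at row 4
Move 9: X drops in col 1, lands at row 3
Move 10: O drops in col 0, lands at row 3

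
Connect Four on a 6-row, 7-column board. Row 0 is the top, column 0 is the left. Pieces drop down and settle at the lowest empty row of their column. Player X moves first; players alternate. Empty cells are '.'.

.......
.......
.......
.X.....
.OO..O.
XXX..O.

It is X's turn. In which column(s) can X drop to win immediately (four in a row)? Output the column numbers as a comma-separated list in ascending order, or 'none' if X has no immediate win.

col 0: drop X → no win
col 1: drop X → no win
col 2: drop X → no win
col 3: drop X → WIN!
col 4: drop X → no win
col 5: drop X → no win
col 6: drop X → no win

Answer: 3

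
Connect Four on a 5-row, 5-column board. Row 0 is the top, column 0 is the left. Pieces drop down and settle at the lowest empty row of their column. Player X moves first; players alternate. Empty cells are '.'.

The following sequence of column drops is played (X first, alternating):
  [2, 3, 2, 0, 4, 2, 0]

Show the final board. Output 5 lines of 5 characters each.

Answer: .....
.....
..O..
X.X..
O.XOX

Derivation:
Move 1: X drops in col 2, lands at row 4
Move 2: O drops in col 3, lands at row 4
Move 3: X drops in col 2, lands at row 3
Move 4: O drops in col 0, lands at row 4
Move 5: X drops in col 4, lands at row 4
Move 6: O drops in col 2, lands at row 2
Move 7: X drops in col 0, lands at row 3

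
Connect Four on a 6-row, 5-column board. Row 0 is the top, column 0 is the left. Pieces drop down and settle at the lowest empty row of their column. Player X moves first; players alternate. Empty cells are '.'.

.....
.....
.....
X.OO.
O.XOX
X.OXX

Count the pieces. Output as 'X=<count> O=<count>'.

X=6 O=5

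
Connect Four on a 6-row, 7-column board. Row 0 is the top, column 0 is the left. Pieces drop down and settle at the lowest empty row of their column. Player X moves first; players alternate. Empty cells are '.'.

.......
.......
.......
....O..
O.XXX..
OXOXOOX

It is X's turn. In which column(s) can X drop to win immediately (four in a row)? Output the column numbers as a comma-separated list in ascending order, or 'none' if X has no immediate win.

Answer: 1,5

Derivation:
col 0: drop X → no win
col 1: drop X → WIN!
col 2: drop X → no win
col 3: drop X → no win
col 4: drop X → no win
col 5: drop X → WIN!
col 6: drop X → no win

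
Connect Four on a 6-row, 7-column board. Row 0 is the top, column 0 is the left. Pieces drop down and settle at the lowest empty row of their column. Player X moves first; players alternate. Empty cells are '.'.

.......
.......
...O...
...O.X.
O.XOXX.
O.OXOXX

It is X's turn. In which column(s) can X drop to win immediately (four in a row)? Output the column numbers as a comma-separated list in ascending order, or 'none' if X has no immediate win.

Answer: 5

Derivation:
col 0: drop X → no win
col 1: drop X → no win
col 2: drop X → no win
col 3: drop X → no win
col 4: drop X → no win
col 5: drop X → WIN!
col 6: drop X → no win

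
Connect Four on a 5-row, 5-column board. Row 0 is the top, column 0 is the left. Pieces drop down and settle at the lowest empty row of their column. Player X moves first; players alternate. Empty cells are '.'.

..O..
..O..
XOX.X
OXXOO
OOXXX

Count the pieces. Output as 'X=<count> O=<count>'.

X=8 O=8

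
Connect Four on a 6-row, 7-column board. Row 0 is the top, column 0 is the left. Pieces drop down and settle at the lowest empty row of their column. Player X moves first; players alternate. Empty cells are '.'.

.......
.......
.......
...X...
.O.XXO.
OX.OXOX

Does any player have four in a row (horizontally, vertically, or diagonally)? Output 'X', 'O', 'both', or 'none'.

none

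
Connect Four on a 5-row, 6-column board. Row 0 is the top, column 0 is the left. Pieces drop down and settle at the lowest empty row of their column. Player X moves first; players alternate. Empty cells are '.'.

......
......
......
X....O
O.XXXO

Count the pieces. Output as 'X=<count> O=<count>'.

X=4 O=3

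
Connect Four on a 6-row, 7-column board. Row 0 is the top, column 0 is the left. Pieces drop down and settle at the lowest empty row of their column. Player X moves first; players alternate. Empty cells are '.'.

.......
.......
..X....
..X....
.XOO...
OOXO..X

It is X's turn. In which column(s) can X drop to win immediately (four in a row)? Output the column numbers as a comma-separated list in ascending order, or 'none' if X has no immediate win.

col 0: drop X → no win
col 1: drop X → no win
col 2: drop X → no win
col 3: drop X → no win
col 4: drop X → no win
col 5: drop X → no win
col 6: drop X → no win

Answer: none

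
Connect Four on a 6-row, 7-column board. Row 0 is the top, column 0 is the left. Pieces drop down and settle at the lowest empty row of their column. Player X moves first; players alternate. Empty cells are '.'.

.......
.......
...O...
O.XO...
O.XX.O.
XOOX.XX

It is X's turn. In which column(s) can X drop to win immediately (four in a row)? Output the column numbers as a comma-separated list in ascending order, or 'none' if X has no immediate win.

col 0: drop X → no win
col 1: drop X → no win
col 2: drop X → no win
col 3: drop X → no win
col 4: drop X → WIN!
col 5: drop X → no win
col 6: drop X → no win

Answer: 4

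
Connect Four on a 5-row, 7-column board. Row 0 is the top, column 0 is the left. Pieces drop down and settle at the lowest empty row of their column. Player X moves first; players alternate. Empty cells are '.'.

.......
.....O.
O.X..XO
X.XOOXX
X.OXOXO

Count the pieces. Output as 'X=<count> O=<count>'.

X=9 O=8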